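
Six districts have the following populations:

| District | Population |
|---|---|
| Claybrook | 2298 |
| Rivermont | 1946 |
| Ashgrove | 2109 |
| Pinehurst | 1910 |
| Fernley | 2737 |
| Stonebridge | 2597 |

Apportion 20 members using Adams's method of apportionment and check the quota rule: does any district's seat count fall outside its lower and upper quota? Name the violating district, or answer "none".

Standard quotas: Claybrook 3.380, Rivermont 2.862, Ashgrove 3.102, Pinehurst 2.809, Fernley 4.026, Stonebridge 3.820.
Adams allocation: Claybrook 3, Rivermont 3, Ashgrove 3, Pinehurst 3, Fernley 4, Stonebridge 4.
Every allocation lies between the lower and upper quota.

none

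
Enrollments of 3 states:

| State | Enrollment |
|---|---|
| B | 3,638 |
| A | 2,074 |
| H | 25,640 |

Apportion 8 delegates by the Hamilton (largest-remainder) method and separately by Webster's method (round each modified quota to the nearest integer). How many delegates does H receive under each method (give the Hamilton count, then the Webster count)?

Hamilton: B 1, A 0, H 7.
Webster: B 1, A 1, H 6.
H gets 7 under Hamilton and 6 under Webster.

7 and 6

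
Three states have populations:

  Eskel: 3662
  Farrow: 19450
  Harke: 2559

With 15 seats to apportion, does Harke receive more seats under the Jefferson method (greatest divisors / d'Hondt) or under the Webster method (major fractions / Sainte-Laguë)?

Jefferson: Eskel 2, Farrow 12, Harke 1.
Webster: Eskel 2, Farrow 11, Harke 2.
Harke gets 1 under Jefferson and 2 under Webster.

Webster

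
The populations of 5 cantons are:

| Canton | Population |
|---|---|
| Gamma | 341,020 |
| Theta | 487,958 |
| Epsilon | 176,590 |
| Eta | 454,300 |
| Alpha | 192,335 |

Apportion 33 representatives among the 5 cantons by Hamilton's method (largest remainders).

Gamma 7, Theta 10, Epsilon 3, Eta 9, Alpha 4

Standard divisor: 1652203 ÷ 33 ≈ 50066.758.
Standard quotas: Gamma 6.8113, Theta 9.7461, Epsilon 3.5271, Eta 9.0739, Alpha 3.8416.
Lower quotas: Gamma 6, Theta 9, Epsilon 3, Eta 9, Alpha 3 (sum 30, leaving 3 seats).
Remainders in descending order: Alpha 0.8416, Gamma 0.8113, Theta 0.7461, Epsilon 0.5271, Eta 0.0739.
The surplus seats go to Alpha, Gamma, Theta.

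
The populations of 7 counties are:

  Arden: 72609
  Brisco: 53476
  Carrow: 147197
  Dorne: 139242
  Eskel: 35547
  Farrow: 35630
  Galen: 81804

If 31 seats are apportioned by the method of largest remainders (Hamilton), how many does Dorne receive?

8

The standard divisor is 565505/31 ≈ 18242.097.
Standard quotas: Arden 3.9803, Brisco 2.9315, Carrow 8.0691, Dorne 7.6330, Eskel 1.9486, Farrow 1.9532, Galen 4.4844.
Lower quotas: Arden 3, Brisco 2, Carrow 8, Dorne 7, Eskel 1, Farrow 1, Galen 4 (sum 26, leaving 5 seats).
Remainders in descending order: Arden 0.9803, Farrow 0.9532, Eskel 0.9486, Brisco 0.9315, Dorne 0.6330, Galen 0.4844, Carrow 0.0691.
The surplus seats go to Arden, Farrow, Eskel, Brisco, Dorne.
Dorne receives 8.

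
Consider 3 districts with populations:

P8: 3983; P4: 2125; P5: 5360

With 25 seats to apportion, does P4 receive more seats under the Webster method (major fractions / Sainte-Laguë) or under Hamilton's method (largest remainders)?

Webster: P8 9, P4 5, P5 11.
Hamilton: P8 9, P4 4, P5 12.
P4 gets 5 under Webster and 4 under Hamilton.

Webster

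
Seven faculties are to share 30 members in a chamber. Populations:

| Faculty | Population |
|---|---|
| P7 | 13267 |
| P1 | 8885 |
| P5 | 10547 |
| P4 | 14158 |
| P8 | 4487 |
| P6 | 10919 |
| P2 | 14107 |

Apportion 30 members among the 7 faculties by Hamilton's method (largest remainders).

Standard divisor: 76370 ÷ 30 ≈ 2545.667.
Standard quotas: P7 5.2116, P1 3.4902, P5 4.1431, P4 5.5616, P8 1.7626, P6 4.2892, P2 5.5416.
Lower quotas: P7 5, P1 3, P5 4, P4 5, P8 1, P6 4, P2 5 (sum 27, leaving 3 seats).
Remainders in descending order: P8 0.7626, P4 0.5616, P2 0.5416, P1 0.4902, P6 0.2892, P7 0.2116, P5 0.1431.
The surplus seats go to P8, P4, P2.

P7 5, P1 3, P5 4, P4 6, P8 2, P6 4, P2 6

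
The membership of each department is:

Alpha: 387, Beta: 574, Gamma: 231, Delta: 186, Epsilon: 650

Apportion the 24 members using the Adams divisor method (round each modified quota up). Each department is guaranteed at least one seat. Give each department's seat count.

Standard divisor 2028/24 ≈ 84.5; standard quotas: Alpha 4.580, Beta 6.793, Gamma 2.734, Delta 2.201, Epsilon 7.692.
Rounding up gives 5, 7, 3, 3, 8 = 26 seats, so the divisor must be adjusted.
With modified divisor 94: modified quotas Alpha 4.117, Beta 6.106, Gamma 2.457, Delta 1.979, Epsilon 6.915.
Rounding up: Alpha 5, Beta 7, Gamma 3, Delta 2, Epsilon 7 (total 24).

Alpha: 5, Beta: 7, Gamma: 3, Delta: 2, Epsilon: 7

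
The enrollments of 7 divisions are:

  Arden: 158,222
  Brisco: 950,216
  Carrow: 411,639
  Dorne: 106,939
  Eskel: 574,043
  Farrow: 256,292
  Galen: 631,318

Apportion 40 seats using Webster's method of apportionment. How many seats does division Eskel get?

8

Standard divisor 3088669/40 ≈ 77216.725; standard quotas: Arden 2.049, Brisco 12.306, Carrow 5.331, Dorne 1.385, Eskel 7.434, Farrow 3.319, Galen 8.176.
Rounding to the nearest integer gives 2, 12, 5, 1, 7, 3, 8 = 38 seats, so the divisor must be adjusted.
With modified divisor 75400: modified quotas Arden 2.098, Brisco 12.602, Carrow 5.459, Dorne 1.418, Eskel 7.613, Farrow 3.399, Galen 8.373.
Rounding to the nearest integer: Arden 2, Brisco 13, Carrow 5, Dorne 1, Eskel 8, Farrow 3, Galen 8 (total 40).
Eskel receives 8.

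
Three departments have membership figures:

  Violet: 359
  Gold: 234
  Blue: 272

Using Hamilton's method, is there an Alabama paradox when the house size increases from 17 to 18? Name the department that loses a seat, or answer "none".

At 17 seats: Violet 7, Gold 5, Blue 5.
At 18 seats: Violet 7, Gold 5, Blue 6.
No department's allocation decreased.

none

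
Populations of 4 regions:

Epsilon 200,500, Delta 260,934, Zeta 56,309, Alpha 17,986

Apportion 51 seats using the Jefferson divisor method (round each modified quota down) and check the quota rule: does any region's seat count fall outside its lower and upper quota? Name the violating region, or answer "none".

Standard quotas: Epsilon 19.087, Delta 24.840, Zeta 5.360, Alpha 1.712.
Jefferson allocation: Epsilon 19, Delta 26, Zeta 5, Alpha 1.
Delta has quota 24.840 (lower 24, upper 25) but receives 26 — outside the quota interval.

Delta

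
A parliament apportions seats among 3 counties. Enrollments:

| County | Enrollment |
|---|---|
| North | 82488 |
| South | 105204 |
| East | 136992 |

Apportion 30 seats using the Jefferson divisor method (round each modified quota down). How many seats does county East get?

13

Standard divisor 324684/30 ≈ 10822.8; standard quotas: North 7.622, South 9.721, East 12.658.
Rounding down gives 7, 9, 12 = 28 seats, so the divisor must be adjusted.
With modified divisor 10400: modified quotas North 7.932, South 10.116, East 13.172.
Rounding down: North 7, South 10, East 13 (total 30).
East receives 13.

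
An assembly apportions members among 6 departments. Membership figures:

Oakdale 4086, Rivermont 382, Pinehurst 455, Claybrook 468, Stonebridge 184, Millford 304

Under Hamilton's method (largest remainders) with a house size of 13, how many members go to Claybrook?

The standard divisor is 5879/13 ≈ 452.231.
Standard quotas: Oakdale 9.035, Rivermont 0.845, Pinehurst 1.006, Claybrook 1.035, Stonebridge 0.407, Millford 0.672.
Lower quotas: Oakdale 9, Rivermont 0, Pinehurst 1, Claybrook 1, Stonebridge 0, Millford 0 (sum 11, leaving 2 seats).
Remainders in descending order: Rivermont 0.845, Millford 0.672, Stonebridge 0.407, Oakdale 0.035, Claybrook 0.035, Pinehurst 0.006.
Largest remainders: Rivermont, Millford receive the extra seats.
Claybrook receives 1.

1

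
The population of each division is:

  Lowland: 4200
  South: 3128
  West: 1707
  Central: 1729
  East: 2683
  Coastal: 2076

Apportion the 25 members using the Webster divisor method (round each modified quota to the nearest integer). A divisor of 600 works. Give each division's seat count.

With modified divisor 600: modified quotas Lowland 7.000, South 5.213, West 2.845, Central 2.882, East 4.472, Coastal 3.460.
Rounding to the nearest integer: Lowland 7, South 5, West 3, Central 3, East 4, Coastal 3 (total 25).

Lowland 7, South 5, West 3, Central 3, East 4, Coastal 3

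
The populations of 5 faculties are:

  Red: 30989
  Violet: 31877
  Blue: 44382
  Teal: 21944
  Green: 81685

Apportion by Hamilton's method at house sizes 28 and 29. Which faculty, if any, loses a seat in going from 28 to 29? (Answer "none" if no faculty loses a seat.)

At 28 seats: Red 4, Violet 4, Blue 6, Teal 3, Green 11.
At 29 seats: Red 4, Violet 5, Blue 6, Teal 3, Green 11.
No faculty's allocation decreased.

none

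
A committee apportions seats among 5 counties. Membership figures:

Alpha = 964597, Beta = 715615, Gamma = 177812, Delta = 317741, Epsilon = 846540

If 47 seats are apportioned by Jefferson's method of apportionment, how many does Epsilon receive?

14

Standard divisor 3022305/47 ≈ 64304.362; standard quotas: Alpha 15.000, Beta 11.129, Gamma 2.765, Delta 4.941, Epsilon 13.165.
Rounding down gives 15, 11, 2, 4, 13 = 45 seats, so the divisor must be adjusted.
With modified divisor 60380: modified quotas Alpha 15.975, Beta 11.852, Gamma 2.945, Delta 5.262, Epsilon 14.020.
Rounding down: Alpha 15, Beta 11, Gamma 2, Delta 5, Epsilon 14 (total 47).
Epsilon receives 14.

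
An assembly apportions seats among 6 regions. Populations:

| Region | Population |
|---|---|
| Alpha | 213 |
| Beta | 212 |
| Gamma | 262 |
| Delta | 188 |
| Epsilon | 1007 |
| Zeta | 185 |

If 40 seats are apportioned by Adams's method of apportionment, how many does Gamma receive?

Standard divisor 2067/40 ≈ 51.675; standard quotas: Alpha 4.122, Beta 4.103, Gamma 5.070, Delta 3.638, Epsilon 19.487, Zeta 3.580.
Rounding up gives 5, 5, 6, 4, 20, 4 = 44 seats, so the divisor must be adjusted.
With modified divisor 55: modified quotas Alpha 3.873, Beta 3.855, Gamma 4.764, Delta 3.418, Epsilon 18.309, Zeta 3.364.
Rounding up: Alpha 4, Beta 4, Gamma 5, Delta 4, Epsilon 19, Zeta 4 (total 40).
Gamma receives 5.

5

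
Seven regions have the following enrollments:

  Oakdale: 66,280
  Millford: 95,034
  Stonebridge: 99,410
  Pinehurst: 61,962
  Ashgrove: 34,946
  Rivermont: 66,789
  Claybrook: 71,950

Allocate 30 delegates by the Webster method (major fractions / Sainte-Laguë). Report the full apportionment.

Standard divisor 496371/30 ≈ 16545.7; standard quotas: Oakdale 4.006, Millford 5.744, Stonebridge 6.008, Pinehurst 3.745, Ashgrove 2.112, Rivermont 4.037, Claybrook 4.349.
Rounding to the nearest integer gives Oakdale 4, Millford 6, Stonebridge 6, Pinehurst 4, Ashgrove 2, Rivermont 4, Claybrook 4 — total 30, matching the house size, so no adjustment is needed.

Oakdale=4, Millford=6, Stonebridge=6, Pinehurst=4, Ashgrove=2, Rivermont=4, Claybrook=4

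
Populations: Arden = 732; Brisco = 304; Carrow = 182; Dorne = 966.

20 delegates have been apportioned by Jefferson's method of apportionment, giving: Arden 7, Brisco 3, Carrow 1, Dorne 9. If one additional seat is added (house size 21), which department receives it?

Priority for the next seat is population ÷ (current seats + 1).
Priorities: Arden 91.500, Brisco 76.000, Carrow 91.000, Dorne 96.600.
Highest priority: Dorne.

Dorne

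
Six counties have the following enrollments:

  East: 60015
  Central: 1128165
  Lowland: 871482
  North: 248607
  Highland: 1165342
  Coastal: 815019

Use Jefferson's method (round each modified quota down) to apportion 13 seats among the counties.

Standard divisor 4288630/13 ≈ 329894.615; standard quotas: East 0.182, Central 3.420, Lowland 2.642, North 0.754, Highland 3.532, Coastal 2.471.
Rounding down gives 0, 3, 2, 0, 3, 2 = 10 seats, so the divisor must be adjusted.
With modified divisor 276900: modified quotas East 0.217, Central 4.074, Lowland 3.147, North 0.898, Highland 4.209, Coastal 2.943.
Rounding down: East 0, Central 4, Lowland 3, North 0, Highland 4, Coastal 2 (total 13).

East=0, Central=4, Lowland=3, North=0, Highland=4, Coastal=2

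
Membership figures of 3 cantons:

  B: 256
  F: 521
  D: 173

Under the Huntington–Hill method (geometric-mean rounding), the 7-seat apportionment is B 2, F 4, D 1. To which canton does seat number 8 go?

Priority for the next seat is population ÷ (√(s·(s+1))).
Priorities: B 104.512, F 116.499, D 122.329.
Highest priority: D.

D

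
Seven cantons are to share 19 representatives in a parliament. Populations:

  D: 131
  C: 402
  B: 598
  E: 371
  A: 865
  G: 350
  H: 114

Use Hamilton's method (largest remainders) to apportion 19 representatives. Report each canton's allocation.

Standard divisor: 2831 ÷ 19 = 149.
Standard quotas: D 0.879, C 2.698, B 4.013, E 2.490, A 5.805, G 2.349, H 0.765.
Lower quotas: D 0, C 2, B 4, E 2, A 5, G 2, H 0 (sum 15, leaving 4 seats).
Remainders in descending order: D 0.879, A 0.805, H 0.765, C 0.698, E 0.490, G 0.349, B 0.013.
The surplus seats go to D, A, H, C.

D 1, C 3, B 4, E 2, A 6, G 2, H 1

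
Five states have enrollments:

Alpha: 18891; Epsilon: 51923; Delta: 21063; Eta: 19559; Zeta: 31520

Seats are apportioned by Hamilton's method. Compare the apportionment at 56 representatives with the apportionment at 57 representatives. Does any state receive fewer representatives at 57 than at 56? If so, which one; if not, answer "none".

Alpha

At 56 seats: Alpha 8, Epsilon 20, Delta 8, Eta 8, Zeta 12.
At 57 seats: Alpha 7, Epsilon 21, Delta 8, Eta 8, Zeta 13.
Alpha drops from 8 to 7.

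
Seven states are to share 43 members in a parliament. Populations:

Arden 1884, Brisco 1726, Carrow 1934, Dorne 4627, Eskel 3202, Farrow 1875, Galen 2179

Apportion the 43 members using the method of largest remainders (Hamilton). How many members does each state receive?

The standard divisor is 17427/43 ≈ 405.279.
Standard quotas: Arden 4.649, Brisco 4.259, Carrow 4.772, Dorne 11.417, Eskel 7.901, Farrow 4.626, Galen 5.377.
Lower quotas: Arden 4, Brisco 4, Carrow 4, Dorne 11, Eskel 7, Farrow 4, Galen 5 (sum 39, leaving 4 seats).
Remainders in descending order: Eskel 0.901, Carrow 0.772, Arden 0.649, Farrow 0.626, Dorne 0.417, Galen 0.377, Brisco 0.259.
The surplus seats go to Eskel, Carrow, Arden, Farrow.

Arden 5, Brisco 4, Carrow 5, Dorne 11, Eskel 8, Farrow 5, Galen 5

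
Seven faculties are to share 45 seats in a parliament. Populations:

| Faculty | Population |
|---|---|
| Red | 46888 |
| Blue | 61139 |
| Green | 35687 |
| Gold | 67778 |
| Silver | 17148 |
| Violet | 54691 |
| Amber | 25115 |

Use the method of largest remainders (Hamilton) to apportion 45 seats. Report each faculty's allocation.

Red 7, Blue 9, Green 5, Gold 10, Silver 2, Violet 8, Amber 4

Standard divisor: 308446 ÷ 45 ≈ 6854.356.
Standard quotas: Red 6.8406, Blue 8.9197, Green 5.2065, Gold 9.8883, Silver 2.5018, Violet 7.9790, Amber 3.6641.
Lower quotas: Red 6, Blue 8, Green 5, Gold 9, Silver 2, Violet 7, Amber 3 (sum 40, leaving 5 seats).
Remainders in descending order: Violet 0.9790, Blue 0.9197, Gold 0.8883, Red 0.8406, Amber 0.6641, Silver 0.5018, Green 0.2065.
Largest remainders: Violet, Blue, Gold, Red, Amber receive the extra seats.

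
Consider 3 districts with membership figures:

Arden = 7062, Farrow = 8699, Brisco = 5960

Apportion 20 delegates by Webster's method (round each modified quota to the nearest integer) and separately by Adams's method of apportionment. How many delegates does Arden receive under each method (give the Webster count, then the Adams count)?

7 and 6

Webster: Arden 7, Farrow 8, Brisco 5.
Adams: Arden 6, Farrow 8, Brisco 6.
Arden gets 7 under Webster and 6 under Adams.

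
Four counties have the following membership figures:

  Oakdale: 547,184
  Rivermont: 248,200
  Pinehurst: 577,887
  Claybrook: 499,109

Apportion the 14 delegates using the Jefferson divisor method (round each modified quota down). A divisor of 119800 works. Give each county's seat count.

Oakdale 4; Rivermont 2; Pinehurst 4; Claybrook 4

With modified divisor 119800: modified quotas Oakdale 4.567, Rivermont 2.072, Pinehurst 4.824, Claybrook 4.166.
Rounding down: Oakdale 4, Rivermont 2, Pinehurst 4, Claybrook 4 (total 14).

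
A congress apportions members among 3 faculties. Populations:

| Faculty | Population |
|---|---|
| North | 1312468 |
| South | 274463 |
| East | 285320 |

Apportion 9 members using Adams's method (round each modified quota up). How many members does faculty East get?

Standard divisor 1872251/9 ≈ 208027.889; standard quotas: North 6.309, South 1.319, East 1.372.
Rounding up gives 7, 2, 2 = 11 seats, so the divisor must be adjusted.
With modified divisor 268500: modified quotas North 4.888, South 1.022, East 1.063.
Rounding up: North 5, South 2, East 2 (total 9).
East receives 2.

2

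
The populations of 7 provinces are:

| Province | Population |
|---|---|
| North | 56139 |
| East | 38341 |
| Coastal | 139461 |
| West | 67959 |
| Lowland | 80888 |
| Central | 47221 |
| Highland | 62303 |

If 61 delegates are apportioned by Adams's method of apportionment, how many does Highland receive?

8

Standard divisor 492312/61 ≈ 8070.689; standard quotas: North 6.956, East 4.751, Coastal 17.280, West 8.420, Lowland 10.022, Central 5.851, Highland 7.720.
Rounding up gives 7, 5, 18, 9, 11, 6, 8 = 64 seats, so the divisor must be adjusted.
With modified divisor 8600: modified quotas North 6.528, East 4.458, Coastal 16.216, West 7.902, Lowland 9.406, Central 5.491, Highland 7.245.
Rounding up: North 7, East 5, Coastal 17, West 8, Lowland 10, Central 6, Highland 8 (total 61).
Highland receives 8.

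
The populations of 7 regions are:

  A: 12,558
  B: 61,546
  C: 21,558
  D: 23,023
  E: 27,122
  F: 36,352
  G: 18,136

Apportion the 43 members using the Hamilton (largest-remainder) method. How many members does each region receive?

A: 3; B: 13; C: 4; D: 5; E: 6; F: 8; G: 4

Standard divisor: 200295 ÷ 43 ≈ 4658.023.
Standard quotas: A 2.6960, B 13.2129, C 4.6281, D 4.9427, E 5.8226, F 7.8042, G 3.8935.
Lower quotas: A 2, B 13, C 4, D 4, E 5, F 7, G 3 (sum 38, leaving 5 seats).
Remainders in descending order: D 0.9427, G 0.8935, E 0.8226, F 0.8042, A 0.6960, C 0.6281, B 0.2129.
Largest remainders: D, G, E, F, A receive the extra seats.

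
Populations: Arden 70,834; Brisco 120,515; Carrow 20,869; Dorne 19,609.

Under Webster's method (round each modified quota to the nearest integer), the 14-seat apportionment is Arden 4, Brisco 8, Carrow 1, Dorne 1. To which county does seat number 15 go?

Arden

Priority for the next seat is population ÷ (current seats + 0.5).
Priorities: Arden 15740.889, Brisco 14178.235, Carrow 13912.667, Dorne 13072.667.
Highest priority: Arden.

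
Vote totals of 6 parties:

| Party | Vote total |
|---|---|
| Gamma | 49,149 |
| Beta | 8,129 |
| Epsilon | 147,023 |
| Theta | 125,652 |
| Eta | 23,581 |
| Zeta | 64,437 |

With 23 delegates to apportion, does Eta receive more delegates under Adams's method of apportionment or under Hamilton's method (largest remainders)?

Adams: Gamma 3, Beta 1, Epsilon 7, Theta 6, Eta 2, Zeta 4.
Hamilton: Gamma 3, Beta 0, Epsilon 8, Theta 7, Eta 1, Zeta 4.
Eta gets 2 under Adams and 1 under Hamilton.

Adams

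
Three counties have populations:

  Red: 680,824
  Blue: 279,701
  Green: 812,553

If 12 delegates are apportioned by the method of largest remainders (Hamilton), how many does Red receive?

Total 1773078; standard divisor 1773078/12 ≈ 147756.5.
Standard quotas: Red 4.6077, Blue 1.8930, Green 5.4993.
Lower quotas: Red 4, Blue 1, Green 5 (sum 10, leaving 2 seats).
Remainders in descending order: Blue 0.8930, Red 0.6077, Green 0.4993.
Largest remainders: Blue, Red receive the extra seats.
Red receives 5.

5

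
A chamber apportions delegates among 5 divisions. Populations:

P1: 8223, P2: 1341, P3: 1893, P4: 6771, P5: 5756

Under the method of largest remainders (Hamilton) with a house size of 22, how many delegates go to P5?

5

Total 23984; standard divisor 23984/22 ≈ 1090.182.
Standard quotas: P1 7.5428, P2 1.2301, P3 1.7364, P4 6.2109, P5 5.2799.
Lower quotas: P1 7, P2 1, P3 1, P4 6, P5 5 (sum 20, leaving 2 seats).
Remainders in descending order: P3 0.7364, P1 0.5428, P5 0.2799, P2 0.2301, P4 0.2109.
Largest remainders: P3, P1 receive the extra seats.
P5 receives 5.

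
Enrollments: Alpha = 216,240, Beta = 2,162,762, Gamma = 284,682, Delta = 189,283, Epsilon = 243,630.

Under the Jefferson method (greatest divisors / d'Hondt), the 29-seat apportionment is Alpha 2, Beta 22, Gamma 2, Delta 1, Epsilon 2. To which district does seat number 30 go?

Gamma

Priority for the next seat is population ÷ (current seats + 1).
Priorities: Alpha 72080.000, Beta 94033.130, Gamma 94894.000, Delta 94641.500, Epsilon 81210.000.
Highest priority: Gamma.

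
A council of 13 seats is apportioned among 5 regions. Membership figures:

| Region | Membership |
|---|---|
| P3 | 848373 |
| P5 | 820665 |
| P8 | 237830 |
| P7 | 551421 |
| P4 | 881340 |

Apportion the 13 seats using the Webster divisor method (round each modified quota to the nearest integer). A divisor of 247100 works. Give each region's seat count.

P3 3, P5 3, P8 1, P7 2, P4 4

With modified divisor 247100: modified quotas P3 3.433, P5 3.321, P8 0.962, P7 2.232, P4 3.567.
Rounding to the nearest integer: P3 3, P5 3, P8 1, P7 2, P4 4 (total 13).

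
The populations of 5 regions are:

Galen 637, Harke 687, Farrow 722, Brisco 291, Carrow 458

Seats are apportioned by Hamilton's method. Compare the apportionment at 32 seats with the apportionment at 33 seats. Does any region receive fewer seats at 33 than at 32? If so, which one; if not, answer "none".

Brisco

At 32 seats: Galen 7, Harke 8, Farrow 8, Brisco 4, Carrow 5.
At 33 seats: Galen 8, Harke 8, Farrow 9, Brisco 3, Carrow 5.
Brisco drops from 4 to 3.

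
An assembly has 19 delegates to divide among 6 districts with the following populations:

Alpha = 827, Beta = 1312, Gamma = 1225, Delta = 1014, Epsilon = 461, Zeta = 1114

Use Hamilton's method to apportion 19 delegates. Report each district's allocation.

Standard divisor: 5953 ÷ 19 ≈ 313.316.
Standard quotas: Alpha 2.640, Beta 4.187, Gamma 3.910, Delta 3.236, Epsilon 1.471, Zeta 3.556.
Lower quotas: Alpha 2, Beta 4, Gamma 3, Delta 3, Epsilon 1, Zeta 3 (sum 16, leaving 3 seats).
Remainders in descending order: Gamma 0.910, Alpha 0.640, Zeta 0.556, Epsilon 0.471, Delta 0.236, Beta 0.187.
The surplus seats go to Gamma, Alpha, Zeta.

Alpha: 3, Beta: 4, Gamma: 4, Delta: 3, Epsilon: 1, Zeta: 4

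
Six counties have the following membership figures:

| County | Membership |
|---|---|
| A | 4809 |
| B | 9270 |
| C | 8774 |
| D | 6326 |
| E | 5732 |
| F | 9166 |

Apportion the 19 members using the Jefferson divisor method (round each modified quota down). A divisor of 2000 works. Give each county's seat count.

A 2; B 4; C 4; D 3; E 2; F 4

With modified divisor 2000: modified quotas A 2.405, B 4.635, C 4.387, D 3.163, E 2.866, F 4.583.
Rounding down: A 2, B 4, C 4, D 3, E 2, F 4 (total 19).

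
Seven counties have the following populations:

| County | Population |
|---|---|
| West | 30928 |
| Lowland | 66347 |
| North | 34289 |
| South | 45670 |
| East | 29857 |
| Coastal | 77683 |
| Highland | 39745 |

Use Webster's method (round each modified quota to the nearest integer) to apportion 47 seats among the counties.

Standard divisor 324519/47 ≈ 6904.66; standard quotas: West 4.479, Lowland 9.609, North 4.966, South 6.614, East 4.324, Coastal 11.251, Highland 5.756.
Rounding to the nearest integer gives West 4, Lowland 10, North 5, South 7, East 4, Coastal 11, Highland 6 — total 47, matching the house size, so no adjustment is needed.

West 4, Lowland 10, North 5, South 7, East 4, Coastal 11, Highland 6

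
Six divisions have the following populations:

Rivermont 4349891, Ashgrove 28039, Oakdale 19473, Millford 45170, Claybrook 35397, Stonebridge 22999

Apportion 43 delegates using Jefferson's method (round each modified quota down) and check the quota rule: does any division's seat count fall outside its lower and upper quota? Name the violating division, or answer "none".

Rivermont

Standard quotas: Rivermont 41.557, Ashgrove 0.268, Oakdale 0.186, Millford 0.432, Claybrook 0.338, Stonebridge 0.220.
Jefferson allocation: Rivermont 43, Ashgrove 0, Oakdale 0, Millford 0, Claybrook 0, Stonebridge 0.
Rivermont has quota 41.557 (lower 41, upper 42) but receives 43 — outside the quota interval.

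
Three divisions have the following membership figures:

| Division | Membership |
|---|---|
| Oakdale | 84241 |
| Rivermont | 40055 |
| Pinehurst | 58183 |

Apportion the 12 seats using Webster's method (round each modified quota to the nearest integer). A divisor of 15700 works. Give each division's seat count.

With modified divisor 15700: modified quotas Oakdale 5.366, Rivermont 2.551, Pinehurst 3.706.
Rounding to the nearest integer: Oakdale 5, Rivermont 3, Pinehurst 4 (total 12).

Oakdale 5; Rivermont 3; Pinehurst 4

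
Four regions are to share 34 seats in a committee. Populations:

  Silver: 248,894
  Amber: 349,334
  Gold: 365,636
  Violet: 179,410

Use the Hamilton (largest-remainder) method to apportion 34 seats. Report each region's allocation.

The standard divisor is 1143274/34 ≈ 33625.706.
Standard quotas: Silver 7.4019, Amber 10.3889, Gold 10.8737, Violet 5.3355.
Lower quotas: Silver 7, Amber 10, Gold 10, Violet 5 (sum 32, leaving 2 seats).
Remainders in descending order: Gold 0.8737, Silver 0.4019, Amber 0.3889, Violet 0.3355.
The surplus seats go to Gold, Silver.

Silver 8, Amber 10, Gold 11, Violet 5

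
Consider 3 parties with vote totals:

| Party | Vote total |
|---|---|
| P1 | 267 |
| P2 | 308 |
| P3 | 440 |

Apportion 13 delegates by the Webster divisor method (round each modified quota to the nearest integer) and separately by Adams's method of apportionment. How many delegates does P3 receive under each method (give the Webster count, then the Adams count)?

6 and 5

Webster: P1 3, P2 4, P3 6.
Adams: P1 4, P2 4, P3 5.
P3 gets 6 under Webster and 5 under Adams.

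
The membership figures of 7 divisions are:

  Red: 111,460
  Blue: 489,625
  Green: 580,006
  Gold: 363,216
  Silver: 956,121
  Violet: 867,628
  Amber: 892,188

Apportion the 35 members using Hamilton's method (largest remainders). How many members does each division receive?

Red: 1, Blue: 4, Green: 5, Gold: 3, Silver: 8, Violet: 7, Amber: 7

The standard divisor is 4260244/35 ≈ 121721.257.
Standard quotas: Red 0.9157, Blue 4.0225, Green 4.7650, Gold 2.9840, Silver 7.8550, Violet 7.1280, Amber 7.3298.
Lower quotas: Red 0, Blue 4, Green 4, Gold 2, Silver 7, Violet 7, Amber 7 (sum 31, leaving 4 seats).
Remainders in descending order: Gold 0.9840, Red 0.9157, Silver 0.8550, Green 0.7650, Amber 0.3298, Violet 0.1280, Blue 0.0225.
Largest remainders: Gold, Red, Silver, Green receive the extra seats.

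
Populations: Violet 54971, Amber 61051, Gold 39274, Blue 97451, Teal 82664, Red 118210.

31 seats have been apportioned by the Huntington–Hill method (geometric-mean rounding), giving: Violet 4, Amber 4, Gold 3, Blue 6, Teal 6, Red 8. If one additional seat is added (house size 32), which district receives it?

Priority for the next seat is population ÷ (√(s·(s+1))).
Priorities: Violet 12291.889, Amber 13651.419, Gold 11337.427, Blue 15037.016, Teal 12755.332, Red 13931.182.
Highest priority: Blue.

Blue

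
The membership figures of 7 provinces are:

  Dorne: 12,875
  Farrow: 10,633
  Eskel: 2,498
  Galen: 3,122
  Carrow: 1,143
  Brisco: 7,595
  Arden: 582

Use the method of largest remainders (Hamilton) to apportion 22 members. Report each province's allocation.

Dorne: 7, Farrow: 6, Eskel: 2, Galen: 2, Carrow: 1, Brisco: 4, Arden: 0

Standard divisor: 38448 ÷ 22 ≈ 1747.636.
Standard quotas: Dorne 7.3671, Farrow 6.0842, Eskel 1.4294, Galen 1.7864, Carrow 0.6540, Brisco 4.3459, Arden 0.3330.
Lower quotas: Dorne 7, Farrow 6, Eskel 1, Galen 1, Carrow 0, Brisco 4, Arden 0 (sum 19, leaving 3 seats).
Remainders in descending order: Galen 0.7864, Carrow 0.6540, Eskel 0.4294, Dorne 0.3671, Brisco 0.3459, Arden 0.3330, Farrow 0.0842.
The surplus seats go to Galen, Carrow, Eskel.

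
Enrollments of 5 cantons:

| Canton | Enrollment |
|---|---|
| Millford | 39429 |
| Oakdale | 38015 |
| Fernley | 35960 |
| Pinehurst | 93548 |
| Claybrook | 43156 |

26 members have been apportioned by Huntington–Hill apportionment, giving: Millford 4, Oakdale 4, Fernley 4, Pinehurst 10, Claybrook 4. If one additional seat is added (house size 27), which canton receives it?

Claybrook

Priority for the next seat is population ÷ (√(s·(s+1))).
Priorities: Millford 8816.592, Oakdale 8500.412, Fernley 8040.900, Pinehurst 8919.452, Claybrook 9649.975.
Highest priority: Claybrook.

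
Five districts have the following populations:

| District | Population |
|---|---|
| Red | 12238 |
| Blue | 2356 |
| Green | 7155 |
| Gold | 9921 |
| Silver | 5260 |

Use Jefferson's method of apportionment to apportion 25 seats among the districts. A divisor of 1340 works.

With modified divisor 1340: modified quotas Red 9.133, Blue 1.758, Green 5.340, Gold 7.404, Silver 3.925.
Rounding down: Red 9, Blue 1, Green 5, Gold 7, Silver 3 (total 25).

Red 9, Blue 1, Green 5, Gold 7, Silver 3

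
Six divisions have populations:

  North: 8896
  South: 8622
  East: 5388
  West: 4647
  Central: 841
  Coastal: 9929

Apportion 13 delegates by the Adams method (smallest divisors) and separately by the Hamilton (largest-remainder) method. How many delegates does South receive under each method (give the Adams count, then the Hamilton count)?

2 and 3

Adams: North 3, South 2, East 2, West 2, Central 1, Coastal 3.
Hamilton: North 3, South 3, East 2, West 2, Central 0, Coastal 3.
South gets 2 under Adams and 3 under Hamilton.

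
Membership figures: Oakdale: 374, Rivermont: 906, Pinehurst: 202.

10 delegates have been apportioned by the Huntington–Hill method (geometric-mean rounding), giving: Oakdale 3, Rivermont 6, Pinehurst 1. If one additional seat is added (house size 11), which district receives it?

Priority for the next seat is population ÷ (√(s·(s+1))).
Priorities: Oakdale 107.965, Rivermont 139.799, Pinehurst 142.836.
Highest priority: Pinehurst.

Pinehurst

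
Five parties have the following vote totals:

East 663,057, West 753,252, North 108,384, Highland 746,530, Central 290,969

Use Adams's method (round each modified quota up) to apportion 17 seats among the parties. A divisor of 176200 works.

East=4; West=5; North=1; Highland=5; Central=2

With modified divisor 176200: modified quotas East 3.763, West 4.275, North 0.615, Highland 4.237, Central 1.651.
Rounding up: East 4, West 5, North 1, Highland 5, Central 2 (total 17).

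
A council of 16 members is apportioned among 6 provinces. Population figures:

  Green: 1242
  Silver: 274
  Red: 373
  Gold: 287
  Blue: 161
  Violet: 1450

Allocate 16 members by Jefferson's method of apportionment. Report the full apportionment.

Green=6, Silver=1, Red=1, Gold=1, Blue=0, Violet=7

Standard divisor 3787/16 ≈ 236.688; standard quotas: Green 5.247, Silver 1.158, Red 1.576, Gold 1.213, Blue 0.680, Violet 6.126.
Rounding down gives 5, 1, 1, 1, 0, 6 = 14 seats, so the divisor must be adjusted.
With modified divisor 200: modified quotas Green 6.210, Silver 1.370, Red 1.865, Gold 1.435, Blue 0.805, Violet 7.250.
Rounding down: Green 6, Silver 1, Red 1, Gold 1, Blue 0, Violet 7 (total 16).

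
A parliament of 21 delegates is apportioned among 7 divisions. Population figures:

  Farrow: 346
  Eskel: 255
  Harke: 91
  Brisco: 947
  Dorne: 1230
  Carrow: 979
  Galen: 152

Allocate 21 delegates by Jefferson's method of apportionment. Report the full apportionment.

Farrow: 2, Eskel: 1, Harke: 0, Brisco: 5, Dorne: 7, Carrow: 6, Galen: 0

Standard divisor 4000/21 ≈ 190.476; standard quotas: Farrow 1.817, Eskel 1.339, Harke 0.478, Brisco 4.972, Dorne 6.457, Carrow 5.140, Galen 0.798.
Rounding down gives 1, 1, 0, 4, 6, 5, 0 = 17 seats, so the divisor must be adjusted.
With modified divisor 160: modified quotas Farrow 2.163, Eskel 1.594, Harke 0.569, Brisco 5.919, Dorne 7.688, Carrow 6.119, Galen 0.950.
Rounding down: Farrow 2, Eskel 1, Harke 0, Brisco 5, Dorne 7, Carrow 6, Galen 0 (total 21).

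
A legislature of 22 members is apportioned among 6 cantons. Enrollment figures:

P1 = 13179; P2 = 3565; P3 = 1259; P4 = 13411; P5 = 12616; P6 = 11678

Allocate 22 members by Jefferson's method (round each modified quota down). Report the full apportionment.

P1=5, P2=1, P3=0, P4=6, P5=5, P6=5

Standard divisor 55708/22 ≈ 2532.182; standard quotas: P1 5.205, P2 1.408, P3 0.497, P4 5.296, P5 4.982, P6 4.612.
Rounding down gives 5, 1, 0, 5, 4, 4 = 19 seats, so the divisor must be adjusted.
With modified divisor 2220: modified quotas P1 5.936, P2 1.606, P3 0.567, P4 6.041, P5 5.683, P6 5.260.
Rounding down: P1 5, P2 1, P3 0, P4 6, P5 5, P6 5 (total 22).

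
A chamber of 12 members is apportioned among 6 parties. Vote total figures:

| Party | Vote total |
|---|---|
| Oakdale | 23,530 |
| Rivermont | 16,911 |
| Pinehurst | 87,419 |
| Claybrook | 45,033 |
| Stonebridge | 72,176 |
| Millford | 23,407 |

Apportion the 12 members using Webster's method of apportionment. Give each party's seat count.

Oakdale 1, Rivermont 1, Pinehurst 4, Claybrook 2, Stonebridge 3, Millford 1

Standard divisor 268476/12 ≈ 22373; standard quotas: Oakdale 1.052, Rivermont 0.756, Pinehurst 3.907, Claybrook 2.013, Stonebridge 3.226, Millford 1.046.
Rounding to the nearest integer gives Oakdale 1, Rivermont 1, Pinehurst 4, Claybrook 2, Stonebridge 3, Millford 1 — total 12, matching the house size, so no adjustment is needed.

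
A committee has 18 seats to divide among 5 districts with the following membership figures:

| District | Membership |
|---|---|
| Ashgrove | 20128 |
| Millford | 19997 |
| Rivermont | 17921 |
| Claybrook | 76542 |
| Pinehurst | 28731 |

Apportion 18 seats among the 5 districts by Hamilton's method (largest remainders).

The standard divisor is 163319/18 ≈ 9073.278.
Standard quotas: Ashgrove 2.2184, Millford 2.2039, Rivermont 1.9751, Claybrook 8.4360, Pinehurst 3.1666.
Lower quotas: Ashgrove 2, Millford 2, Rivermont 1, Claybrook 8, Pinehurst 3 (sum 16, leaving 2 seats).
Remainders in descending order: Rivermont 0.9751, Claybrook 0.4360, Ashgrove 0.2184, Millford 0.2039, Pinehurst 0.1666.
Largest remainders: Rivermont, Claybrook receive the extra seats.

Ashgrove 2; Millford 2; Rivermont 2; Claybrook 9; Pinehurst 3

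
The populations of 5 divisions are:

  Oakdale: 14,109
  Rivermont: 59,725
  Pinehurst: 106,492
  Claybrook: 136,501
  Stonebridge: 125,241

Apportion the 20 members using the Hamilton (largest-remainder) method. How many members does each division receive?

Total 442068; standard divisor 442068/20 ≈ 22103.4.
Standard quotas: Oakdale 0.6383, Rivermont 2.7021, Pinehurst 4.8179, Claybrook 6.1756, Stonebridge 5.6661.
Lower quotas: Oakdale 0, Rivermont 2, Pinehurst 4, Claybrook 6, Stonebridge 5 (sum 17, leaving 3 seats).
Remainders in descending order: Pinehurst 0.8179, Rivermont 0.7021, Stonebridge 0.6661, Oakdale 0.6383, Claybrook 0.1756.
Largest remainders: Pinehurst, Rivermont, Stonebridge receive the extra seats.

Oakdale 0, Rivermont 3, Pinehurst 5, Claybrook 6, Stonebridge 6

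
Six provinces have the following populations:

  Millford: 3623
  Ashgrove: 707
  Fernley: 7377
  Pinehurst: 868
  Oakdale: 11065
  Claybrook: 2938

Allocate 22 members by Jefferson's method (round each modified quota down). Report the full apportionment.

Standard divisor 26578/22 ≈ 1208.091; standard quotas: Millford 2.999, Ashgrove 0.585, Fernley 6.106, Pinehurst 0.718, Oakdale 9.159, Claybrook 2.432.
Rounding down gives 2, 0, 6, 0, 9, 2 = 19 seats, so the divisor must be adjusted.
With modified divisor 1030: modified quotas Millford 3.517, Ashgrove 0.686, Fernley 7.162, Pinehurst 0.843, Oakdale 10.743, Claybrook 2.852.
Rounding down: Millford 3, Ashgrove 0, Fernley 7, Pinehurst 0, Oakdale 10, Claybrook 2 (total 22).

Millford=3, Ashgrove=0, Fernley=7, Pinehurst=0, Oakdale=10, Claybrook=2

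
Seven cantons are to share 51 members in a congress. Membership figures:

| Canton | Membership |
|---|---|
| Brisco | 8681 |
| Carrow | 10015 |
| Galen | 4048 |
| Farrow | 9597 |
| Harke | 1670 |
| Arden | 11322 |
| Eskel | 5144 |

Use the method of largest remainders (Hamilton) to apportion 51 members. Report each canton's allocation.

Standard divisor: 50477 ÷ 51 ≈ 989.745.
Standard quotas: Brisco 8.7709, Carrow 10.1188, Galen 4.0899, Farrow 9.6964, Harke 1.6873, Arden 11.4393, Eskel 5.1973.
Lower quotas: Brisco 8, Carrow 10, Galen 4, Farrow 9, Harke 1, Arden 11, Eskel 5 (sum 48, leaving 3 seats).
Remainders in descending order: Brisco 0.7709, Farrow 0.6964, Harke 0.6873, Arden 0.4393, Eskel 0.1973, Carrow 0.1188, Galen 0.0899.
The surplus seats go to Brisco, Farrow, Harke.

Brisco=9, Carrow=10, Galen=4, Farrow=10, Harke=2, Arden=11, Eskel=5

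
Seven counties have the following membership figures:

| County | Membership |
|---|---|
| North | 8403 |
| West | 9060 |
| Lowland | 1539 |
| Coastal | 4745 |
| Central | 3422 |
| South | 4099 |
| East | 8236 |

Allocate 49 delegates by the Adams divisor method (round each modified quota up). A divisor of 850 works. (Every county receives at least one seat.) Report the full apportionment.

With modified divisor 850: modified quotas North 9.886, West 10.659, Lowland 1.811, Coastal 5.582, Central 4.026, South 4.822, East 9.689.
Rounding up: North 10, West 11, Lowland 2, Coastal 6, Central 5, South 5, East 10 (total 49).

North: 10, West: 11, Lowland: 2, Coastal: 6, Central: 5, South: 5, East: 10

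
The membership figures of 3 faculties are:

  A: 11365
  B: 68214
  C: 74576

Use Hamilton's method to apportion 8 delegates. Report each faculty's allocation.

A 1, B 3, C 4

Total 154155; standard divisor 154155/8 ≈ 19269.375.
Standard quotas: A 0.5898, B 3.5400, C 3.8702.
Lower quotas: A 0, B 3, C 3 (sum 6, leaving 2 seats).
Remainders in descending order: C 0.8702, A 0.5898, B 0.5400.
Largest remainders: C, A receive the extra seats.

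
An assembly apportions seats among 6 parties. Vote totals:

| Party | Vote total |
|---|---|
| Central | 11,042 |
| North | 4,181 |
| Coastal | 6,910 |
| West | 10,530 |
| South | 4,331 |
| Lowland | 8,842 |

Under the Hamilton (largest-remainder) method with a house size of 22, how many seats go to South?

Standard divisor: 45836 ÷ 22 ≈ 2083.455.
Standard quotas: Central 5.2999, North 2.0068, Coastal 3.3166, West 5.0541, South 2.0788, Lowland 4.2439.
Lower quotas: Central 5, North 2, Coastal 3, West 5, South 2, Lowland 4 (sum 21, leaving 1 seat).
Remainders in descending order: Coastal 0.3166, Central 0.2999, Lowland 0.2439, South 0.0788, West 0.0541, North 0.0068.
Largest remainder: Coastal receives the extra seat.
South receives 2.

2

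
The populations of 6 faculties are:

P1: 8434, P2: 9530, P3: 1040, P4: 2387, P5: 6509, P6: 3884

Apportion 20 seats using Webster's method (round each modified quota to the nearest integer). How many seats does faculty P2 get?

6

Standard divisor 31784/20 ≈ 1589.2; standard quotas: P1 5.307, P2 5.997, P3 0.654, P4 1.502, P5 4.096, P6 2.444.
Rounding to the nearest integer gives P1 5, P2 6, P3 1, P4 2, P5 4, P6 2 — total 20, matching the house size, so no adjustment is needed.
P2 receives 6.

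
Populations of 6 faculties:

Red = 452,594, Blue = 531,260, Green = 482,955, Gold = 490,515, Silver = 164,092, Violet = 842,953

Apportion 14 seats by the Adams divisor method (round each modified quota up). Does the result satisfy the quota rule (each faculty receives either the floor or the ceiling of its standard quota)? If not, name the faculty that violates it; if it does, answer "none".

none

Standard quotas: Red 2.137, Blue 2.509, Green 2.281, Gold 2.317, Silver 0.775, Violet 3.981.
Adams allocation: Red 2, Blue 3, Green 2, Gold 2, Silver 1, Violet 4.
Every allocation lies between the lower and upper quota.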